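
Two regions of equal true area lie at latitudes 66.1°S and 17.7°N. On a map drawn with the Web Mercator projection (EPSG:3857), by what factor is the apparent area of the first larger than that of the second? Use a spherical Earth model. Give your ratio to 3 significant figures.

Mercator is conformal with k = sec φ, so areal scale = k² = sec²φ.
At 66.1°: sec²(66.1°) = 1/0.4051² = 6.092.
At 17.7°: sec²(17.7°) = 1/0.9527² = 1.102.
Ratio = 6.092/1.102 = cos²(17.7°)/cos²(66.1°) ≈ 5.53.

5.53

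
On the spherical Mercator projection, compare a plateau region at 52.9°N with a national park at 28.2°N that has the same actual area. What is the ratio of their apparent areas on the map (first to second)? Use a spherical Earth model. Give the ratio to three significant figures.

2.13

Mercator areal scale is sec²φ.
At 52.9°: sec²(52.9°) = 1/0.6032² = 2.748.
At 28.2°: sec²(28.2°) = 1/0.8813² = 1.288.
Ratio = 2.748/1.288 = cos²(28.2°)/cos²(52.9°) ≈ 2.13.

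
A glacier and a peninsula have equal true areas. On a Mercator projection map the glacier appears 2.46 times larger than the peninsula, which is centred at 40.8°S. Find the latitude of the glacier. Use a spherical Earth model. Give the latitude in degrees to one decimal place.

Mercator areal scale is sec²φ, so apparent-area ratio = sec²φ₁ / sec²φ₂ = cos²φ₂ / cos²φ₁.
cos²φ₂ / cos²φ₁ = 2.46  ⇒  cos φ₁ = cos 40.8° / √2.46 = 0.7570/1.568 = 0.4826.
φ₁ = arccos(0.4826) ≈ 61.1°.

61.1°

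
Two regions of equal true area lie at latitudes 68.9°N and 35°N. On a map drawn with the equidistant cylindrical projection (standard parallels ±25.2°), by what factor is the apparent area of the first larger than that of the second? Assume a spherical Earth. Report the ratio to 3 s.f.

2.28

The equidistant cylindrical projection with φ₀ = 25.2° has h = 1 (meridians true) and k = cos φ₀ / cos φ along parallels.
Areal scale at 68.9°: h·k = 1.000 × 2.513 = 2.513.
Areal scale at 35°: h·k = 1.000 × 1.105 = 1.105.
Ratio = 2.513/1.105 ≈ 2.28.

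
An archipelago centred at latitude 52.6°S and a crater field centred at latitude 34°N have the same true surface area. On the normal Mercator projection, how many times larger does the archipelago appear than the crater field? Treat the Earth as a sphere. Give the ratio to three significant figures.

1.86

Mercator is conformal with k = sec φ, so areal scale = k² = sec²φ.
At 52.6°: sec²(52.6°) = 1/0.6074² = 2.711.
At 34°: sec²(34°) = 1/0.8290² = 1.455.
Ratio = 2.711/1.455 = cos²(34°)/cos²(52.6°) ≈ 1.86.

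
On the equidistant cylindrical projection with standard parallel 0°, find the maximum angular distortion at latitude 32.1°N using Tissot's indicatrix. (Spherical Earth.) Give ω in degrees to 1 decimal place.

For the equirectangular projection with φ₀ = 0 (plate carrée), h = 1 along meridians and k = sec φ along parallels.
At 32.1°: h = 1.000, k = 1.180; principal scales a = 1.180, b = 1.000.
sin(ω/2) = (a − b)/(a + b) = 0.1805/2.180 = 0.08277, so ω = 2 arcsin(0.08277) ≈ 9.5°.

9.5°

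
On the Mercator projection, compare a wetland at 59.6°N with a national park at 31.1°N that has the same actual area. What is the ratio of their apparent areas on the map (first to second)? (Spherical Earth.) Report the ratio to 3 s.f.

2.86

On Mercator, area is exaggerated by sec²φ = 1/cos²φ.
At 59.6°: sec²(59.6°) = 1/0.5060² = 3.905.
At 31.1°: sec²(31.1°) = 1/0.8563² = 1.364.
Ratio = 3.905/1.364 = cos²(31.1°)/cos²(59.6°) ≈ 2.86.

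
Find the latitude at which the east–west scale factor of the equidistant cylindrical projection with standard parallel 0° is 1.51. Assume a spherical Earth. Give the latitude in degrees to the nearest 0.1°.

Plate carrée: h = 1, k = sec φ along parallels.
sec φ = 1.51  ⇒  cos φ = 0.6623  ⇒  φ ≈ 48.5°.

48.5°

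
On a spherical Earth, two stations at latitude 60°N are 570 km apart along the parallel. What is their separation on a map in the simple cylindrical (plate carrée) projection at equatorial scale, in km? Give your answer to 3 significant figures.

1140 km

In the plate carrée (x = Rλ, y = Rφ), meridians are true-scale (h = 1) and parallels are stretched by k = sec φ.
Along the parallel, k = sec 60° = 1/0.5000 = 2.000.
Map distance = 570 × 2.000 ≈ 1140 km.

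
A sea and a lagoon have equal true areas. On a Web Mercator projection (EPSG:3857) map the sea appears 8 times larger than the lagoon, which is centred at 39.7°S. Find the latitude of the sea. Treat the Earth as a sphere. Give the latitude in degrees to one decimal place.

74.2°

On Mercator, (apparent₁)/(apparent₂) = sec²φ₁ / sec²φ₂ when true areas are equal.
cos²φ₂ / cos²φ₁ = 8  ⇒  cos φ₁ = cos 39.7° / √8 = 0.7694/2.828 = 0.2720.
φ₁ = arccos(0.2720) ≈ 74.2°.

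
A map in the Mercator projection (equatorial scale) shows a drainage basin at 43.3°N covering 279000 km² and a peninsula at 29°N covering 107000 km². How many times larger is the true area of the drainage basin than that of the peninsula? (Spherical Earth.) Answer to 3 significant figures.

1.81

Mercator's areal exaggeration is sec²φ; hence true area = (apparent area) · cos²φ.
True area of drainage basin: 279000 × cos²(43.3°) = 279000 × 0.5297 = 147800 km².
True area of peninsula: 107000 × cos²(29°) = 107000 × 0.7650 = 81850 km².
Ratio = 147800 / 81850 ≈ 1.81.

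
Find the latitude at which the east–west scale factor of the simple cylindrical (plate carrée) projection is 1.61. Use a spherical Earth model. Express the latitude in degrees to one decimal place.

Plate carrée: h = 1, k = sec φ along parallels.
sec φ = 1.61  ⇒  cos φ = 0.6211  ⇒  φ ≈ 51.6°.

51.6°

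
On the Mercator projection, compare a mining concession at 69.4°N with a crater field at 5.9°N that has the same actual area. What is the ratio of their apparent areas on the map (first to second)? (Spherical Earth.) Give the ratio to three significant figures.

7.99

Mercator is conformal with k = sec φ, so areal scale = k² = sec²φ.
At 69.4°: sec²(69.4°) = 1/0.3518² = 8.078.
At 5.9°: sec²(5.9°) = 1/0.9947² = 1.011.
Ratio = 8.078/1.011 = cos²(5.9°)/cos²(69.4°) ≈ 7.99.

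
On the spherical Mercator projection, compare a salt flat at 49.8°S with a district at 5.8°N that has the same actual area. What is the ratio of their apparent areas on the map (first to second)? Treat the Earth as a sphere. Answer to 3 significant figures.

2.38

Mercator areal scale is sec²φ.
At 49.8°: sec²(49.8°) = 1/0.6455² = 2.400.
At 5.8°: sec²(5.8°) = 1/0.9949² = 1.010.
Ratio = 2.400/1.010 = cos²(5.8°)/cos²(49.8°) ≈ 2.38.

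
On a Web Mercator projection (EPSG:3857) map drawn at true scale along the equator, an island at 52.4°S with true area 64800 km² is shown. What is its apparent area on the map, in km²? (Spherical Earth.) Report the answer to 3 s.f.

The Mercator projection is conformal; its linear scale factor is the same in every direction and equals sec φ = 1/cos φ.
Areal scale = k² = sec²φ = 1/cos²(52.4°) = 1/0.6101² = 2.686.
Apparent area = 64800 × 2.686 ≈ 174000 km².

174000 km²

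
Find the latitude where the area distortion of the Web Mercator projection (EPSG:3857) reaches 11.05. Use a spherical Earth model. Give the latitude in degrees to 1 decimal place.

72.5°

Mercator areal scale is sec²φ.
sec²φ = 11.05  ⇒  cos²φ = 0.09050  ⇒  cos φ = 0.3008.
φ = arccos(0.3008) ≈ 72.5°.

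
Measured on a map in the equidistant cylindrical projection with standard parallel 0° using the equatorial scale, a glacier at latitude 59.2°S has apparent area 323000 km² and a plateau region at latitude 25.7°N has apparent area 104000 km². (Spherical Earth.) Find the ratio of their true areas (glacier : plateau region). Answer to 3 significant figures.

On the plate carrée, areal scale = h·k = 1 × sec φ, so true area = apparent × cos φ.
True area of glacier: 323000 × cos(59.2°) = 323000 × 0.5120 = 165400 km².
True area of plateau region: 104000 × cos(25.7°) = 104000 × 0.9011 = 93710 km².
Ratio = 165400 / 93710 ≈ 1.76.

1.76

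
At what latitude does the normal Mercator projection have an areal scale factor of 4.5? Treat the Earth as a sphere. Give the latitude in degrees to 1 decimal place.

61.9°

Mercator areal scale is sec²φ.
sec²φ = 4.5  ⇒  cos²φ = 0.2222  ⇒  cos φ = 0.4714.
φ = arccos(0.4714) ≈ 61.9°.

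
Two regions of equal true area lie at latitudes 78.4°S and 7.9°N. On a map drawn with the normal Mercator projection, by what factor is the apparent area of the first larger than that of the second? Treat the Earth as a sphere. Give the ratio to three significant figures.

On Mercator, area is exaggerated by sec²φ = 1/cos²φ.
At 78.4°: sec²(78.4°) = 1/0.2011² = 24.73.
At 7.9°: sec²(7.9°) = 1/0.9905² = 1.019.
Ratio = 24.73/1.019 = cos²(7.9°)/cos²(78.4°) ≈ 24.3.

24.3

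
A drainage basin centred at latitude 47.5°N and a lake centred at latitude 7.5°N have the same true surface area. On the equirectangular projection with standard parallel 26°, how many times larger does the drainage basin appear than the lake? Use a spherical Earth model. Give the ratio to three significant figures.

1.47

With standard parallel φ₀ = 26°, the equirectangular projection gives x = Rλ cos φ₀, y = Rφ, so h = 1 and k = cos 26° / cos φ.
Areal scale at 47.5°: h·k = 1.000 × 1.330 = 1.330.
Areal scale at 7.5°: h·k = 1.000 × 0.9065 = 0.9065.
Ratio = 1.330/0.9065 ≈ 1.47.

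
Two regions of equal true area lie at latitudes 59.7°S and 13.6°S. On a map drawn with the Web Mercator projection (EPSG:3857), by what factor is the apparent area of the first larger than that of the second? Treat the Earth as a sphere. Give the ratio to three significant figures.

3.71

Mercator is conformal with k = sec φ, so areal scale = k² = sec²φ.
At 59.7°: sec²(59.7°) = 1/0.5045² = 3.929.
At 13.6°: sec²(13.6°) = 1/0.9720² = 1.059.
Ratio = 3.929/1.059 = cos²(13.6°)/cos²(59.7°) ≈ 3.71.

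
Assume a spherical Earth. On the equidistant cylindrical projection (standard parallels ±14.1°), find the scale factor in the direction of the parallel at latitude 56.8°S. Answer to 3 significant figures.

In the equirectangular projection with standard parallel φ₀ = 14.1° (x = Rλ cos φ₀, y = Rφ), meridians are true-scale (h = 1) and the parallel scale is k = cos φ₀ / cos φ.
k = cos 14.1° / cos 56.8° = 0.9699/0.5476 = 1.771.

1.77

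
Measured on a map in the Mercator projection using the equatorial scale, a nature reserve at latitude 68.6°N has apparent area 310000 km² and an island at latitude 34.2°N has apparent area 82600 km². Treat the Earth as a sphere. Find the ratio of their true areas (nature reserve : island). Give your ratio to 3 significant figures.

0.730

On Mercator the areal scale is sec²φ, so true area = apparent × cos²φ.
True area of nature reserve: 310000 × cos²(68.6°) = 310000 × 0.1331 = 41270 km².
True area of island: 82600 × cos²(34.2°) = 82600 × 0.6841 = 56500 km².
Ratio = 41270 / 56500 ≈ 0.730.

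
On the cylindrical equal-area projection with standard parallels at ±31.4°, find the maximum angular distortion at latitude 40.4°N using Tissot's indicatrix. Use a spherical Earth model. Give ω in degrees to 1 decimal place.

Cylindrical equal-area (φ₀ = 31.4°): h = cos φ / cos 31.4° along meridians, k = cos 31.4° / cos φ along parallels; h·k = 1.
At 40.4°: h = 0.8922, k = 1.121; principal scales a = 1.121, b = 0.8922.
sin(ω/2) = (a − b)/(a + b) = 0.2286/2.013 = 0.1136, so ω = 2 arcsin(0.1136) ≈ 13.0°.

13.0°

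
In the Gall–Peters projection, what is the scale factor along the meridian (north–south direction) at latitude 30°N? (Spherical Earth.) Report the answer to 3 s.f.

The Gall–Peters projection is cylindrical equal-area with φ₀ = 45°. A cylindrical equal-area projection with standard parallel φ₀ has meridian scale h = cos φ / cos φ₀ and parallel scale k = cos φ₀ / cos φ (so areas are preserved, h·k = 1).
h = cos 30° / cos 45° = 0.8660/0.7071 = 1.225.

1.22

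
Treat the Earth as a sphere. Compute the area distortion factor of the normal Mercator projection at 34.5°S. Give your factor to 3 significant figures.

1.47

Mercator is conformal, so the point scale is isotropic: h = k = sec φ = 1/cos φ.
Areal scale = k² = sec²φ = 1/cos²(34.5°) = 1/0.8241² = 1.472.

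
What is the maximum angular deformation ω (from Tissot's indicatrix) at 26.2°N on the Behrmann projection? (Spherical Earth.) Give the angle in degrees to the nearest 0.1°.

Behrmann is a cylindrical equal-area projection with standard parallels at ±30°. For cylindrical equal-area with standard parallel φ₀, h = cos φ / cos φ₀ and k = cos φ₀ / cos φ, so h·k = 1.
At 26.2°: h = 1.036, k = 0.9652; principal scales a = 1.036, b = 0.9652.
sin(ω/2) = (a − b)/(a + b) = 0.07087/2.001 = 0.03541, so ω = 2 arcsin(0.03541) ≈ 4.1°.

4.1°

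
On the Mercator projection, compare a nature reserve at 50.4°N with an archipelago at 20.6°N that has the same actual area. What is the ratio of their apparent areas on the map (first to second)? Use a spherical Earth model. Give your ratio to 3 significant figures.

Mercator areal scale is sec²φ.
At 50.4°: sec²(50.4°) = 1/0.6374² = 2.461.
At 20.6°: sec²(20.6°) = 1/0.9361² = 1.141.
Ratio = 2.461/1.141 = cos²(20.6°)/cos²(50.4°) ≈ 2.16.

2.16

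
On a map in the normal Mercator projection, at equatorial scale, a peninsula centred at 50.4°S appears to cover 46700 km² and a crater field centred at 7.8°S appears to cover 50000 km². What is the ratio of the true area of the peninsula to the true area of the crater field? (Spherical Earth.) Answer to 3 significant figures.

0.387

On Mercator the areal scale is sec²φ, so true area = apparent × cos²φ.
True area of peninsula: 46700 × cos²(50.4°) = 46700 × 0.4063 = 18970 km².
True area of crater field: 50000 × cos²(7.8°) = 50000 × 0.9816 = 49080 km².
Ratio = 18970 / 49080 ≈ 0.387.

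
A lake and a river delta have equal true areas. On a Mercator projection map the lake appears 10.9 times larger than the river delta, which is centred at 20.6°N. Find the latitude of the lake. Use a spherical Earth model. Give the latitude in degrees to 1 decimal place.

73.5°

Mercator areal scale is sec²φ, so apparent-area ratio = sec²φ₁ / sec²φ₂ = cos²φ₂ / cos²φ₁.
cos²φ₂ / cos²φ₁ = 10.9  ⇒  cos φ₁ = cos 20.6° / √10.9 = 0.9361/3.302 = 0.2835.
φ₁ = arccos(0.2835) ≈ 73.5°.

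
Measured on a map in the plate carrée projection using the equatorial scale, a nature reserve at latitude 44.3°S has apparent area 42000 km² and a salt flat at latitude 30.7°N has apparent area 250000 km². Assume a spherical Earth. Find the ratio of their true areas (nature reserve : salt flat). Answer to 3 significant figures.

0.140

Plate carrée has h = 1 and k = sec φ, giving areal scale sec φ; true area = (apparent area) · cos φ.
True area of nature reserve: 42000 × cos(44.3°) = 42000 × 0.7157 = 30060 km².
True area of salt flat: 250000 × cos(30.7°) = 250000 × 0.8599 = 215000 km².
Ratio = 30060 / 215000 ≈ 0.140.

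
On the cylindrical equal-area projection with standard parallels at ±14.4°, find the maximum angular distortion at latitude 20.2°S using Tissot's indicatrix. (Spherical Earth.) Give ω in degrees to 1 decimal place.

A cylindrical equal-area projection with standard parallel φ₀ has meridian scale h = cos φ / cos φ₀ and parallel scale k = cos φ₀ / cos φ (so areas are preserved, h·k = 1).
At 20.2°: h = 0.9689, k = 1.032; principal scales a = 1.032, b = 0.9689.
sin(ω/2) = (a − b)/(a + b) = 0.06313/2.001 = 0.03155, so ω = 2 arcsin(0.03155) ≈ 3.6°.

3.6°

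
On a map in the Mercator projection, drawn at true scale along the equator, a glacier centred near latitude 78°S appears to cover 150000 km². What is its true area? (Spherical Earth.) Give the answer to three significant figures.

Mercator is conformal, so the point scale is isotropic: h = k = sec φ = 1/cos φ.
Areal scale = k² = sec²φ = 1/cos²(78°) = 1/0.2079² = 23.13.
True area = apparent / (areal scale) = 150000 / 23.13 ≈ 6480 km².

6480 km²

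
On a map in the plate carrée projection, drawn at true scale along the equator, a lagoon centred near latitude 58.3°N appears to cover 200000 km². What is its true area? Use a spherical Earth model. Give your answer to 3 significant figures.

105000 km²

In the plate carrée (x = Rλ, y = Rφ), meridians are true-scale (h = 1) and parallels are stretched by k = sec φ.
Areal scale = h·k = 1 × sec φ; at 58.3°, h = 1.000, k = 1.903, so h·k = 1.903.
True area = apparent / (areal scale) = 200000 / 1.903 ≈ 105000 km².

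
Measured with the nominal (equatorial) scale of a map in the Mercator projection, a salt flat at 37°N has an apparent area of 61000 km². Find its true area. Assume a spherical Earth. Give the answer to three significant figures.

38900 km²

Mercator is conformal, so the point scale is isotropic: h = k = sec φ = 1/cos φ.
Areal scale = k² = sec²φ = 1/cos²(37°) = 1/0.7986² = 1.568.
True area = apparent / (areal scale) = 61000 / 1.568 ≈ 38900 km².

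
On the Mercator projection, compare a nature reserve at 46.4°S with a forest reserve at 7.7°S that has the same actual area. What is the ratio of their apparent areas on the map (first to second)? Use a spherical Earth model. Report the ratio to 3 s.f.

Mercator areal scale is sec²φ.
At 46.4°: sec²(46.4°) = 1/0.6896² = 2.103.
At 7.7°: sec²(7.7°) = 1/0.9910² = 1.018.
Ratio = 2.103/1.018 = cos²(7.7°)/cos²(46.4°) ≈ 2.06.

2.06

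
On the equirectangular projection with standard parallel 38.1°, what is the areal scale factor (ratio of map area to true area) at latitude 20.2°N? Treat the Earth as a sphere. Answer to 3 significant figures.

In the equirectangular projection with standard parallel φ₀ = 38.1° (x = Rλ cos φ₀, y = Rφ), meridians are true-scale (h = 1) and the parallel scale is k = cos φ₀ / cos φ.
Areal scale = h·k = 1 × cos φ₀ / cos φ; at 20.2°, h = 1.000, k = 0.8385, so h·k = 0.8385.

0.839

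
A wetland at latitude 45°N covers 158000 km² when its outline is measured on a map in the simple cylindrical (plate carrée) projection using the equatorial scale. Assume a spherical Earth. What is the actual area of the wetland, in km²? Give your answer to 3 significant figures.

In the plate carrée (x = Rλ, y = Rφ), meridians are true-scale (h = 1) and parallels are stretched by k = sec φ.
Areal scale = h·k = 1 × sec φ; at 45°, h = 1.000, k = 1.414, so h·k = 1.414.
True area = apparent / (areal scale) = 158000 / 1.414 ≈ 112000 km².

112000 km²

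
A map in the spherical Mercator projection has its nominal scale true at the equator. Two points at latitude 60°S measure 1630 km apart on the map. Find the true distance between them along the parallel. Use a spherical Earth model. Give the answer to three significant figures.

For Mercator, h = k = sec φ (a conformal cylindrical projection has a single point scale, 1/cos φ).
Along the parallel at 60°, map distances are exaggerated by k = sec 60° = 2.000.
True distance = 1630 / 2.000 = 1630 × cos 60° ≈ 815 km.

815 km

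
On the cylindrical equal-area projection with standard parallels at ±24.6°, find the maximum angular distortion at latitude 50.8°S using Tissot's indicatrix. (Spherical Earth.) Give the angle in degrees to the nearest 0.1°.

40.8°

Cylindrical equal-area (φ₀ = 24.6°): h = cos φ / cos 24.6° along meridians, k = cos 24.6° / cos φ along parallels; h·k = 1.
At 50.8°: h = 0.6951, k = 1.439; principal scales a = 1.439, b = 0.6951.
sin(ω/2) = (a − b)/(a + b) = 0.7435/2.134 = 0.3484, so ω = 2 arcsin(0.3484) ≈ 40.8°.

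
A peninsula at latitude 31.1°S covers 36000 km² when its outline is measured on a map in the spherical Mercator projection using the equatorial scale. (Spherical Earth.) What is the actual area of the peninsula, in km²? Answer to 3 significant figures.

26400 km²

Mercator is conformal, so the point scale is isotropic: h = k = sec φ = 1/cos φ.
Areal scale = k² = sec²φ = 1/cos²(31.1°) = 1/0.8563² = 1.364.
True area = apparent / (areal scale) = 36000 / 1.364 ≈ 26400 km².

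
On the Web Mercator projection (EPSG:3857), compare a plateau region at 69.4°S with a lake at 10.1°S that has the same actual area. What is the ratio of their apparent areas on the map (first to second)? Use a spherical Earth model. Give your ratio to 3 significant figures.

Mercator is conformal with k = sec φ, so areal scale = k² = sec²φ.
At 69.4°: sec²(69.4°) = 1/0.3518² = 8.078.
At 10.1°: sec²(10.1°) = 1/0.9845² = 1.032.
Ratio = 8.078/1.032 = cos²(10.1°)/cos²(69.4°) ≈ 7.83.

7.83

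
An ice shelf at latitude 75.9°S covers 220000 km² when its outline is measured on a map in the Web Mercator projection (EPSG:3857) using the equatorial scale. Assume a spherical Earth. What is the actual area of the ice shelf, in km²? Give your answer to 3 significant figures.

13100 km²

The Mercator projection is conformal; its linear scale factor is the same in every direction and equals sec φ = 1/cos φ.
Areal scale = k² = sec²φ = 1/cos²(75.9°) = 1/0.2436² = 16.85.
True area = apparent / (areal scale) = 220000 / 16.85 ≈ 13100 km².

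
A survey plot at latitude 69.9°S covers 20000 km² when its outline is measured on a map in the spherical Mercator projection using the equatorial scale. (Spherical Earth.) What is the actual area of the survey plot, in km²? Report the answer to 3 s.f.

2360 km²

The Mercator projection is conformal; its linear scale factor is the same in every direction and equals sec φ = 1/cos φ.
Areal scale = k² = sec²φ = 1/cos²(69.9°) = 1/0.3437² = 8.467.
True area = apparent / (areal scale) = 20000 / 8.467 ≈ 2360 km².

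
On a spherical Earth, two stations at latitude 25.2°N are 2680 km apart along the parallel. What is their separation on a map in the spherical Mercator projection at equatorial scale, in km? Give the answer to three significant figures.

2960 km

For Mercator, h = k = sec φ (a conformal cylindrical projection has a single point scale, 1/cos φ).
Along the parallel, k = sec 25.2° = 1/0.9048 = 1.105.
Map distance = 2680 × 1.105 ≈ 2960 km.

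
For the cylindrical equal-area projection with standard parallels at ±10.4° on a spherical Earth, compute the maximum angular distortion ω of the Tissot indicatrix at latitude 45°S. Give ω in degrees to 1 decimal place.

For cylindrical equal-area with standard parallel φ₀, h = cos φ / cos φ₀ and k = cos φ₀ / cos φ, so h·k = 1.
At 45°: h = 0.7189, k = 1.391; principal scales a = 1.391, b = 0.7189.
sin(ω/2) = (a − b)/(a + b) = 0.6721/2.110 = 0.3185, so ω = 2 arcsin(0.3185) ≈ 37.1°.

37.1°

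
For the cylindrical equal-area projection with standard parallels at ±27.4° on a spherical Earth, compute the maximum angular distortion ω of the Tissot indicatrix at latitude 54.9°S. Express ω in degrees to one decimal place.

A cylindrical equal-area projection with standard parallel φ₀ has meridian scale h = cos φ / cos φ₀ and parallel scale k = cos φ₀ / cos φ (so areas are preserved, h·k = 1).
At 54.9°: h = 0.6477, k = 1.544; principal scales a = 1.544, b = 0.6477.
sin(ω/2) = (a − b)/(a + b) = 0.8963/2.192 = 0.4090, so ω = 2 arcsin(0.4090) ≈ 48.3°.

48.3°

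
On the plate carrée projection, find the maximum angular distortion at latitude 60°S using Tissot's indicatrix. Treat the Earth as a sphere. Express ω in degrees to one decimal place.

In the plate carrée (x = Rλ, y = Rφ), meridians are true-scale (h = 1) and parallels are stretched by k = sec φ.
At 60°: h = 1.000, k = 2.000; principal scales a = 2.000, b = 1.000.
sin(ω/2) = (a − b)/(a + b) = 1.0000/3.000 = 0.3333, so ω = 2 arcsin(0.3333) ≈ 38.9°.

38.9°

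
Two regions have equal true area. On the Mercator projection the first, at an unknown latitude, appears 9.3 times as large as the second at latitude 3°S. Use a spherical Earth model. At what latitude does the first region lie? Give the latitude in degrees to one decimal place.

70.9°

For equal true areas on Mercator, apparent areas scale as sec²φ, so the ratio is cos²φ₂ / cos²φ₁.
cos²φ₂ / cos²φ₁ = 9.3  ⇒  cos φ₁ = cos 3° / √9.3 = 0.9986/3.050 = 0.3275.
φ₁ = arccos(0.3275) ≈ 70.9°.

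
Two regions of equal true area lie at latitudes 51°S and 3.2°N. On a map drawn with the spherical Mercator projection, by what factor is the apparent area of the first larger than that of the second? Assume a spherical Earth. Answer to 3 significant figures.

Mercator is conformal with k = sec φ, so areal scale = k² = sec²φ.
At 51°: sec²(51°) = 1/0.6293² = 2.525.
At 3.2°: sec²(3.2°) = 1/0.9984² = 1.003.
Ratio = 2.525/1.003 = cos²(3.2°)/cos²(51°) ≈ 2.52.

2.52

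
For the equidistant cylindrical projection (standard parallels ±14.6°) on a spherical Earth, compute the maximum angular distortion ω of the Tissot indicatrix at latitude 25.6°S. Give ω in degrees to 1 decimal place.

4.0°

The equidistant cylindrical projection with φ₀ = 14.6° has h = 1 (meridians true) and k = cos φ₀ / cos φ along parallels.
At 25.6°: h = 1.000, k = 1.073; principal scales a = 1.073, b = 1.000.
sin(ω/2) = (a − b)/(a + b) = 0.07305/2.073 = 0.03524, so ω = 2 arcsin(0.03524) ≈ 4.0°.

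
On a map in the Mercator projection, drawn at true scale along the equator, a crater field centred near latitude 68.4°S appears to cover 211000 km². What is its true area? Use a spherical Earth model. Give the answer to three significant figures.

28600 km²

Mercator is conformal, so the point scale is isotropic: h = k = sec φ = 1/cos φ.
Areal scale = k² = sec²φ = 1/cos²(68.4°) = 1/0.3681² = 7.379.
True area = apparent / (areal scale) = 211000 / 7.379 ≈ 28600 km².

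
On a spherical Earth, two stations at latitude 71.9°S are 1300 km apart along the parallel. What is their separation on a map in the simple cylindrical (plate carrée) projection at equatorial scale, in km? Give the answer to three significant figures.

4180 km

Plate carrée maps x = Rλ, y = Rφ. The meridian scale is h = 1 and the parallel scale is k = 1/cos φ = sec φ.
Along the parallel, k = sec 71.9° = 1/0.3107 = 3.219.
Map distance = 1300 × 3.219 ≈ 4180 km.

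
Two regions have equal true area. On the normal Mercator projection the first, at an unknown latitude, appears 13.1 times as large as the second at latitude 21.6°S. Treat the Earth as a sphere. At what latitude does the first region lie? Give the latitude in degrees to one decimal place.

75.1°

On Mercator, (apparent₁)/(apparent₂) = sec²φ₁ / sec²φ₂ when true areas are equal.
cos²φ₂ / cos²φ₁ = 13.1  ⇒  cos φ₁ = cos 21.6° / √13.1 = 0.9298/3.619 = 0.2569.
φ₁ = arccos(0.2569) ≈ 75.1°.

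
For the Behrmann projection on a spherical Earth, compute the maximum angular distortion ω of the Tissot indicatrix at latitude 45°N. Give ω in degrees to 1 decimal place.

23.1°

Behrmann is a cylindrical equal-area projection with standard parallels at ±30°. A cylindrical equal-area projection with standard parallel φ₀ has meridian scale h = cos φ / cos φ₀ and parallel scale k = cos φ₀ / cos φ (so areas are preserved, h·k = 1).
At 45°: h = 0.8165, k = 1.225; principal scales a = 1.225, b = 0.8165.
sin(ω/2) = (a − b)/(a + b) = 0.4082/2.041 = 0.2000, so ω = 2 arcsin(0.2000) ≈ 23.1°.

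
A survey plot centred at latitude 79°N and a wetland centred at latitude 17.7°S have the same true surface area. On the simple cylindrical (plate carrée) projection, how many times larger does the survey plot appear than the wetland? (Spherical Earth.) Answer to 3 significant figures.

4.99

Plate carrée maps x = Rλ, y = Rφ. The meridian scale is h = 1 and the parallel scale is k = 1/cos φ = sec φ.
Areal scale at 79°: h·k = 1.000 × 5.241 = 5.241.
Areal scale at 17.7°: h·k = 1.000 × 1.050 = 1.050.
Ratio = 5.241/1.050 ≈ 4.99.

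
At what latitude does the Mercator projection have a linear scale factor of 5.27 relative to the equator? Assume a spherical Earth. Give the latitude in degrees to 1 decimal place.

Mercator scale is k = sec φ = 1/cos φ.
1/cos φ = 5.27  ⇒  cos φ = 0.1898  ⇒  φ = arccos(0.1898) ≈ 79.1°.

79.1°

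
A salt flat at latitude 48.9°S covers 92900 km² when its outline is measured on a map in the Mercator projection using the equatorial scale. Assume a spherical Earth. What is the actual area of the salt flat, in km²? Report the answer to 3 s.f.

40100 km²

For Mercator, h = k = sec φ (a conformal cylindrical projection has a single point scale, 1/cos φ).
Areal scale = k² = sec²φ = 1/cos²(48.9°) = 1/0.6574² = 2.314.
True area = apparent / (areal scale) = 92900 / 2.314 ≈ 40100 km².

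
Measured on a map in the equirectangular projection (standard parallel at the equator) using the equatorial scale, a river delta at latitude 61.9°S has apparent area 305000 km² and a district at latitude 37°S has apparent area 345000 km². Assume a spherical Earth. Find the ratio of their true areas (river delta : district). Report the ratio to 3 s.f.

On the plate carrée, areal scale = h·k = 1 × sec φ, so true area = apparent × cos φ.
True area of river delta: 305000 × cos(61.9°) = 305000 × 0.4710 = 143700 km².
True area of district: 345000 × cos(37°) = 345000 × 0.7986 = 275500 km².
Ratio = 143700 / 275500 ≈ 0.521.

0.521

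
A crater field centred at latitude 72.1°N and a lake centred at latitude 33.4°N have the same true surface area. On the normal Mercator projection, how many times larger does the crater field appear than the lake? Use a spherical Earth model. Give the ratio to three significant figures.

Mercator is conformal with k = sec φ, so areal scale = k² = sec²φ.
At 72.1°: sec²(72.1°) = 1/0.3074² = 10.59.
At 33.4°: sec²(33.4°) = 1/0.8348² = 1.435.
Ratio = 10.59/1.435 = cos²(33.4°)/cos²(72.1°) ≈ 7.38.

7.38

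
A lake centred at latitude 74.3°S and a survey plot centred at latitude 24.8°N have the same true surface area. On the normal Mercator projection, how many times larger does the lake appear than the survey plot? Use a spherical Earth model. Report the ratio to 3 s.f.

Mercator is conformal with k = sec φ, so areal scale = k² = sec²φ.
At 74.3°: sec²(74.3°) = 1/0.2706² = 13.66.
At 24.8°: sec²(24.8°) = 1/0.9078² = 1.214.
Ratio = 13.66/1.214 = cos²(24.8°)/cos²(74.3°) ≈ 11.3.

11.3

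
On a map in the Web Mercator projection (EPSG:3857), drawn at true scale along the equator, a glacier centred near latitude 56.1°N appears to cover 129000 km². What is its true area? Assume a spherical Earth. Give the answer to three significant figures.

For Mercator, h = k = sec φ (a conformal cylindrical projection has a single point scale, 1/cos φ).
Areal scale = k² = sec²φ = 1/cos²(56.1°) = 1/0.5577² = 3.215.
True area = apparent / (areal scale) = 129000 / 3.215 ≈ 40100 km².

40100 km²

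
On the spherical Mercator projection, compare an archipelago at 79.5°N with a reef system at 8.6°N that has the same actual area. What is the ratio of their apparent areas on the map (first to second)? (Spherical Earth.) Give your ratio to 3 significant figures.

29.4

Mercator areal scale is sec²φ.
At 79.5°: sec²(79.5°) = 1/0.1822² = 30.11.
At 8.6°: sec²(8.6°) = 1/0.9888² = 1.023.
Ratio = 30.11/1.023 = cos²(8.6°)/cos²(79.5°) ≈ 29.4.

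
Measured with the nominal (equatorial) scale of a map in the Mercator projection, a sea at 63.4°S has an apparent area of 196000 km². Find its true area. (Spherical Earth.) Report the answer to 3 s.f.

39300 km²

Mercator is conformal, so the point scale is isotropic: h = k = sec φ = 1/cos φ.
Areal scale = k² = sec²φ = 1/cos²(63.4°) = 1/0.4478² = 4.988.
True area = apparent / (areal scale) = 196000 / 4.988 ≈ 39300 km².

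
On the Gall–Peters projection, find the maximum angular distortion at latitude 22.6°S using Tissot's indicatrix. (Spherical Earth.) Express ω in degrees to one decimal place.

The Gall–Peters projection is cylindrical equal-area with φ₀ = 45°. A cylindrical equal-area projection with standard parallel φ₀ has meridian scale h = cos φ / cos φ₀ and parallel scale k = cos φ₀ / cos φ (so areas are preserved, h·k = 1).
At 22.6°: h = 1.306, k = 0.7659; principal scales a = 1.306, b = 0.7659.
sin(ω/2) = (a − b)/(a + b) = 0.5397/2.072 = 0.2605, so ω = 2 arcsin(0.2605) ≈ 30.2°.

30.2°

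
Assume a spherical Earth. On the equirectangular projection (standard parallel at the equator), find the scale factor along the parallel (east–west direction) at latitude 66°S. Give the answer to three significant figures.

For the equirectangular projection with φ₀ = 0 (plate carrée), h = 1 along meridians and k = sec φ along parallels.
k = 1/cos 66° = 1/0.4067 = 2.459.

2.46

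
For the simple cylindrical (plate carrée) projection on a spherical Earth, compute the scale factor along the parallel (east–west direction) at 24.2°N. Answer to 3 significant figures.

For the equirectangular projection with φ₀ = 0 (plate carrée), h = 1 along meridians and k = sec φ along parallels.
k = 1/cos 24.2° = 1/0.9121 = 1.096.

1.10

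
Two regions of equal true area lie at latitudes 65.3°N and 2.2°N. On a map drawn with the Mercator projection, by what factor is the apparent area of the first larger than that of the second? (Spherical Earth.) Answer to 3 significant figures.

Mercator is conformal with k = sec φ, so areal scale = k² = sec²φ.
At 65.3°: sec²(65.3°) = 1/0.4179² = 5.727.
At 2.2°: sec²(2.2°) = 1/0.9993² = 1.001.
Ratio = 5.727/1.001 = cos²(2.2°)/cos²(65.3°) ≈ 5.72.

5.72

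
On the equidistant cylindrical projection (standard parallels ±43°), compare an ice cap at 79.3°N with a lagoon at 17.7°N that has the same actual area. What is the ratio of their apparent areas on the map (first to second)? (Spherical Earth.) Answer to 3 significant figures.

With standard parallel φ₀ = 43°, the equirectangular projection gives x = Rλ cos φ₀, y = Rφ, so h = 1 and k = cos 43° / cos φ.
Areal scale at 79.3°: h·k = 1.000 × 3.939 = 3.939.
Areal scale at 17.7°: h·k = 1.000 × 0.7677 = 0.7677.
Ratio = 3.939/0.7677 ≈ 5.13.

5.13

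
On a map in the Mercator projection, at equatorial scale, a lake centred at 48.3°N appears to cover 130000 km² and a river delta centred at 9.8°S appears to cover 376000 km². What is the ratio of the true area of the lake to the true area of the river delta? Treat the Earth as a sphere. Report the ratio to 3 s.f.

Mercator's areal exaggeration is sec²φ; hence true area = (apparent area) · cos²φ.
True area of lake: 130000 × cos²(48.3°) = 130000 × 0.4425 = 57530 km².
True area of river delta: 376000 × cos²(9.8°) = 376000 × 0.9710 = 365100 km².
Ratio = 57530 / 365100 ≈ 0.158.

0.158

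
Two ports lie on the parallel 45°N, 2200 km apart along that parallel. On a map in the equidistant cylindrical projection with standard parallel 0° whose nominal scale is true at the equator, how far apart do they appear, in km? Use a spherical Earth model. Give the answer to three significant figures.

3110 km

In the plate carrée (x = Rλ, y = Rφ), meridians are true-scale (h = 1) and parallels are stretched by k = sec φ.
Along the parallel, k = sec 45° = 1/0.7071 = 1.414.
Map distance = 2200 × 1.414 ≈ 3110 km.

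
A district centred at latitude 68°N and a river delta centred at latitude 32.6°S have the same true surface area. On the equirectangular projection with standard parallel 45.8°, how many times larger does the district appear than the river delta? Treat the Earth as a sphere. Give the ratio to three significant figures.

2.25

With standard parallel φ₀ = 45.8°, the equirectangular projection gives x = Rλ cos φ₀, y = Rφ, so h = 1 and k = cos 45.8° / cos φ.
Areal scale at 68°: h·k = 1.000 × 1.861 = 1.861.
Areal scale at 32.6°: h·k = 1.000 × 0.8275 = 0.8275.
Ratio = 1.861/0.8275 ≈ 2.25.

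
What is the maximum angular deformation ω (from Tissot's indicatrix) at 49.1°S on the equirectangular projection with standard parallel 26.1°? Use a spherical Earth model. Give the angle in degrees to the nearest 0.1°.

The equidistant cylindrical projection with φ₀ = 26.1° has h = 1 (meridians true) and k = cos φ₀ / cos φ along parallels.
At 49.1°: h = 1.000, k = 1.372; principal scales a = 1.372, b = 1.000.
sin(ω/2) = (a − b)/(a + b) = 0.3716/2.372 = 0.1567, so ω = 2 arcsin(0.1567) ≈ 18.0°.

18.0°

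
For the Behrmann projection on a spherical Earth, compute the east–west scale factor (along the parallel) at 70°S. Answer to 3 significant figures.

2.53

Behrmann is a cylindrical equal-area projection with standard parallels at ±30°. For cylindrical equal-area with standard parallel φ₀, h = cos φ / cos φ₀ and k = cos φ₀ / cos φ, so h·k = 1.
k = cos 30° / cos 70° = 0.8660/0.3420 = 2.532.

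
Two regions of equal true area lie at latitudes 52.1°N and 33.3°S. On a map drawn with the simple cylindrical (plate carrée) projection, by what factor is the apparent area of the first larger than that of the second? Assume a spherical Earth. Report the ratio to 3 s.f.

1.36

Plate carrée maps x = Rλ, y = Rφ. The meridian scale is h = 1 and the parallel scale is k = 1/cos φ = sec φ.
Areal scale at 52.1°: h·k = 1.000 × 1.628 = 1.628.
Areal scale at 33.3°: h·k = 1.000 × 1.196 = 1.196.
Ratio = 1.628/1.196 ≈ 1.36.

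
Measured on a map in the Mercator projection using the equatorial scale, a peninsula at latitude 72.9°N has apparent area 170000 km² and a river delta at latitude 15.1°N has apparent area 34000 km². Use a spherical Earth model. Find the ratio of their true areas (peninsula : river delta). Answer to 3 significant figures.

Mercator's areal exaggeration is sec²φ; hence true area = (apparent area) · cos²φ.
True area of peninsula: 170000 × cos²(72.9°) = 170000 × 0.08646 = 14700 km².
True area of river delta: 34000 × cos²(15.1°) = 34000 × 0.9321 = 31690 km².
Ratio = 14700 / 31690 ≈ 0.464.

0.464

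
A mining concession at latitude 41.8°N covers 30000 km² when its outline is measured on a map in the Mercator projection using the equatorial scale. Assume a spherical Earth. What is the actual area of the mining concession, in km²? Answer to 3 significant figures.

16700 km²

For Mercator, h = k = sec φ (a conformal cylindrical projection has a single point scale, 1/cos φ).
Areal scale = k² = sec²φ = 1/cos²(41.8°) = 1/0.7455² = 1.799.
True area = apparent / (areal scale) = 30000 / 1.799 ≈ 16700 km².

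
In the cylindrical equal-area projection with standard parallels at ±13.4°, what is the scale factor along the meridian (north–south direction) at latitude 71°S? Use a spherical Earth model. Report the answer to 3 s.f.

A cylindrical equal-area projection with standard parallel φ₀ has meridian scale h = cos φ / cos φ₀ and parallel scale k = cos φ₀ / cos φ (so areas are preserved, h·k = 1).
h = cos 71° / cos 13.4° = 0.3256/0.9728 = 0.3347.

0.335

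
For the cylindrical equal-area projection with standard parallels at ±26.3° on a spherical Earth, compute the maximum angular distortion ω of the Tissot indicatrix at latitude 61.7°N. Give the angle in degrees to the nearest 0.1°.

68.5°

A cylindrical equal-area projection with standard parallel φ₀ has meridian scale h = cos φ / cos φ₀ and parallel scale k = cos φ₀ / cos φ (so areas are preserved, h·k = 1).
At 61.7°: h = 0.5288, k = 1.891; principal scales a = 1.891, b = 0.5288.
sin(ω/2) = (a − b)/(a + b) = 1.362/2.420 = 0.5629, so ω = 2 arcsin(0.5629) ≈ 68.5°.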